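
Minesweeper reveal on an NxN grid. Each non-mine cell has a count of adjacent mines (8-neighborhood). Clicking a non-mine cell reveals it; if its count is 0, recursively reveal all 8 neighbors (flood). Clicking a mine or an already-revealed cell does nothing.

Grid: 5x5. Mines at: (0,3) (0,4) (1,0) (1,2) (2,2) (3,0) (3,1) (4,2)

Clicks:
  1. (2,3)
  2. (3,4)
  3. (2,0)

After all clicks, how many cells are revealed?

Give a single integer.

Click 1 (2,3) count=2: revealed 1 new [(2,3)] -> total=1
Click 2 (3,4) count=0: revealed 7 new [(1,3) (1,4) (2,4) (3,3) (3,4) (4,3) (4,4)] -> total=8
Click 3 (2,0) count=3: revealed 1 new [(2,0)] -> total=9

Answer: 9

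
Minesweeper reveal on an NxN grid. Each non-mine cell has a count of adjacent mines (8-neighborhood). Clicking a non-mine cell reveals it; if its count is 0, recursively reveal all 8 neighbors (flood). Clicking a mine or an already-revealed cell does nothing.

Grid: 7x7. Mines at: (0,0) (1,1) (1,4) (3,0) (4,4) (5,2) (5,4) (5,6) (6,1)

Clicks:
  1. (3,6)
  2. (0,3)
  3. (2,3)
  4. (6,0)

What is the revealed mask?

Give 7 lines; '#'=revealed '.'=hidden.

Click 1 (3,6) count=0: revealed 10 new [(0,5) (0,6) (1,5) (1,6) (2,5) (2,6) (3,5) (3,6) (4,5) (4,6)] -> total=10
Click 2 (0,3) count=1: revealed 1 new [(0,3)] -> total=11
Click 3 (2,3) count=1: revealed 1 new [(2,3)] -> total=12
Click 4 (6,0) count=1: revealed 1 new [(6,0)] -> total=13

Answer: ...#.##
.....##
...#.##
.....##
.....##
.......
#......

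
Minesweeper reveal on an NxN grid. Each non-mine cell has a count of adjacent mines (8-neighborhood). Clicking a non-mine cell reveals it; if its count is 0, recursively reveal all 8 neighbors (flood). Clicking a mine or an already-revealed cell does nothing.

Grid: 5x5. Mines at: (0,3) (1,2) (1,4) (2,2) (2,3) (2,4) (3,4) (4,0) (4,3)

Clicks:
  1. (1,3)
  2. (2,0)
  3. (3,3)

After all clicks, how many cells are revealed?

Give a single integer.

Click 1 (1,3) count=6: revealed 1 new [(1,3)] -> total=1
Click 2 (2,0) count=0: revealed 8 new [(0,0) (0,1) (1,0) (1,1) (2,0) (2,1) (3,0) (3,1)] -> total=9
Click 3 (3,3) count=5: revealed 1 new [(3,3)] -> total=10

Answer: 10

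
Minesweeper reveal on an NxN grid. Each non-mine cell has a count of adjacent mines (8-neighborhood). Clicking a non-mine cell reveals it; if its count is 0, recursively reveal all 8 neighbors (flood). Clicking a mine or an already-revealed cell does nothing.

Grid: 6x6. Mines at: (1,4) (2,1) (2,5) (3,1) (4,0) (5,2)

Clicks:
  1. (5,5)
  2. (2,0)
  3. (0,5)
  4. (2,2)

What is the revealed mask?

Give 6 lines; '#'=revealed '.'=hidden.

Click 1 (5,5) count=0: revealed 14 new [(2,2) (2,3) (2,4) (3,2) (3,3) (3,4) (3,5) (4,2) (4,3) (4,4) (4,5) (5,3) (5,4) (5,5)] -> total=14
Click 2 (2,0) count=2: revealed 1 new [(2,0)] -> total=15
Click 3 (0,5) count=1: revealed 1 new [(0,5)] -> total=16
Click 4 (2,2) count=2: revealed 0 new [(none)] -> total=16

Answer: .....#
......
#.###.
..####
..####
...###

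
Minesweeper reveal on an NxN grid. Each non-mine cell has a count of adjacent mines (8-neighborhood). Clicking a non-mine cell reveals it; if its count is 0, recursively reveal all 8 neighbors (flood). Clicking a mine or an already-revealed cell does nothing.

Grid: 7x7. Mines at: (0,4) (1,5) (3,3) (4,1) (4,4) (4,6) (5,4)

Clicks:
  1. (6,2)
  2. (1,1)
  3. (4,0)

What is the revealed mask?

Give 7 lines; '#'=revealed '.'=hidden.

Click 1 (6,2) count=0: revealed 8 new [(5,0) (5,1) (5,2) (5,3) (6,0) (6,1) (6,2) (6,3)] -> total=8
Click 2 (1,1) count=0: revealed 15 new [(0,0) (0,1) (0,2) (0,3) (1,0) (1,1) (1,2) (1,3) (2,0) (2,1) (2,2) (2,3) (3,0) (3,1) (3,2)] -> total=23
Click 3 (4,0) count=1: revealed 1 new [(4,0)] -> total=24

Answer: ####...
####...
####...
###....
#......
####...
####...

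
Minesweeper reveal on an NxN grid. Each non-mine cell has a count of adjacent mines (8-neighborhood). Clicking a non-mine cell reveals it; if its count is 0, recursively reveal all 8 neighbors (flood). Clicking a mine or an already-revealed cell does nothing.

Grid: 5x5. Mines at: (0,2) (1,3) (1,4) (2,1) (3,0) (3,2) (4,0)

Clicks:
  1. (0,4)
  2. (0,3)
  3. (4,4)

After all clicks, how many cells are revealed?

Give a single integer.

Click 1 (0,4) count=2: revealed 1 new [(0,4)] -> total=1
Click 2 (0,3) count=3: revealed 1 new [(0,3)] -> total=2
Click 3 (4,4) count=0: revealed 6 new [(2,3) (2,4) (3,3) (3,4) (4,3) (4,4)] -> total=8

Answer: 8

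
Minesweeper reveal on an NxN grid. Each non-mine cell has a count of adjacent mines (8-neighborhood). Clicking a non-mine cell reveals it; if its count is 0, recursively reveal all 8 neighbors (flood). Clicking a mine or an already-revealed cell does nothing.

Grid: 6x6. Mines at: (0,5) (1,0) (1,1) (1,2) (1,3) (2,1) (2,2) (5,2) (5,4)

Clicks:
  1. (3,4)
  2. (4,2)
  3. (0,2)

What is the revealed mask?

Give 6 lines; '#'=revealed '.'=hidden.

Answer: ..#...
....##
...###
...###
..####
......

Derivation:
Click 1 (3,4) count=0: revealed 11 new [(1,4) (1,5) (2,3) (2,4) (2,5) (3,3) (3,4) (3,5) (4,3) (4,4) (4,5)] -> total=11
Click 2 (4,2) count=1: revealed 1 new [(4,2)] -> total=12
Click 3 (0,2) count=3: revealed 1 new [(0,2)] -> total=13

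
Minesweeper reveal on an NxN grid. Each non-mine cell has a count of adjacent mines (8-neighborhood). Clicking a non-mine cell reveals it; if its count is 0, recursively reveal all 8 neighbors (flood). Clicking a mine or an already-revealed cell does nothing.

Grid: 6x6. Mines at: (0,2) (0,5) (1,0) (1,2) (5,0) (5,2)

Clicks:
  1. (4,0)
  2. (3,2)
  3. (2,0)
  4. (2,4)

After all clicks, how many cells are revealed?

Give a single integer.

Answer: 24

Derivation:
Click 1 (4,0) count=1: revealed 1 new [(4,0)] -> total=1
Click 2 (3,2) count=0: revealed 23 new [(1,3) (1,4) (1,5) (2,0) (2,1) (2,2) (2,3) (2,4) (2,5) (3,0) (3,1) (3,2) (3,3) (3,4) (3,5) (4,1) (4,2) (4,3) (4,4) (4,5) (5,3) (5,4) (5,5)] -> total=24
Click 3 (2,0) count=1: revealed 0 new [(none)] -> total=24
Click 4 (2,4) count=0: revealed 0 new [(none)] -> total=24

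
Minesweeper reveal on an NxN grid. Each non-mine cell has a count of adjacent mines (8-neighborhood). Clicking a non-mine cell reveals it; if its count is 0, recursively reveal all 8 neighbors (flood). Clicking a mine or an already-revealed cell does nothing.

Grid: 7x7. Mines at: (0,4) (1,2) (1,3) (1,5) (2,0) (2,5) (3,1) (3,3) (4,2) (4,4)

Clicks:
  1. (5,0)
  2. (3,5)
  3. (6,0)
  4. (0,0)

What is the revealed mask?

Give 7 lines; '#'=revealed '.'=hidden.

Click 1 (5,0) count=0: revealed 20 new [(3,5) (3,6) (4,0) (4,1) (4,5) (4,6) (5,0) (5,1) (5,2) (5,3) (5,4) (5,5) (5,6) (6,0) (6,1) (6,2) (6,3) (6,4) (6,5) (6,6)] -> total=20
Click 2 (3,5) count=2: revealed 0 new [(none)] -> total=20
Click 3 (6,0) count=0: revealed 0 new [(none)] -> total=20
Click 4 (0,0) count=0: revealed 4 new [(0,0) (0,1) (1,0) (1,1)] -> total=24

Answer: ##.....
##.....
.......
.....##
##...##
#######
#######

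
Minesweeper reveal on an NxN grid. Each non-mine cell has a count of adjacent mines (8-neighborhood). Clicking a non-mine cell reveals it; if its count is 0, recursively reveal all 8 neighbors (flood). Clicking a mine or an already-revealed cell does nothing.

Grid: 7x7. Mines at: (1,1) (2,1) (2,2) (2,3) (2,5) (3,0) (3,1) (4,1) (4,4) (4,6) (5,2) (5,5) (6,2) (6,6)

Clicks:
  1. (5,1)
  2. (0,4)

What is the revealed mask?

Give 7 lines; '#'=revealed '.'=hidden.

Click 1 (5,1) count=3: revealed 1 new [(5,1)] -> total=1
Click 2 (0,4) count=0: revealed 10 new [(0,2) (0,3) (0,4) (0,5) (0,6) (1,2) (1,3) (1,4) (1,5) (1,6)] -> total=11

Answer: ..#####
..#####
.......
.......
.......
.#.....
.......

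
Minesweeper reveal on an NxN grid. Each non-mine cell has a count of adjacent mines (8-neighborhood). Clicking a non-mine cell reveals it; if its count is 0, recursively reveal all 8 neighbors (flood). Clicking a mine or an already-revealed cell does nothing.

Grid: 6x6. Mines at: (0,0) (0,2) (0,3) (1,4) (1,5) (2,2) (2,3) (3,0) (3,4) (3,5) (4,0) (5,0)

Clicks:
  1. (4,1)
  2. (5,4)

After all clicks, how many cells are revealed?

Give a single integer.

Click 1 (4,1) count=3: revealed 1 new [(4,1)] -> total=1
Click 2 (5,4) count=0: revealed 12 new [(3,1) (3,2) (3,3) (4,2) (4,3) (4,4) (4,5) (5,1) (5,2) (5,3) (5,4) (5,5)] -> total=13

Answer: 13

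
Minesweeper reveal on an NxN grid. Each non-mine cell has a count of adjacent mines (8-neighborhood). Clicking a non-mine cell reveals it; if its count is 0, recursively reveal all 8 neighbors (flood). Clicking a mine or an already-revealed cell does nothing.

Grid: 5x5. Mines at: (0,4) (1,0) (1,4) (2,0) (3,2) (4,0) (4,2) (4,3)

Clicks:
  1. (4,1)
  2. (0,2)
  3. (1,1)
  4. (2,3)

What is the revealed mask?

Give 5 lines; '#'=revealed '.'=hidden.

Click 1 (4,1) count=3: revealed 1 new [(4,1)] -> total=1
Click 2 (0,2) count=0: revealed 9 new [(0,1) (0,2) (0,3) (1,1) (1,2) (1,3) (2,1) (2,2) (2,3)] -> total=10
Click 3 (1,1) count=2: revealed 0 new [(none)] -> total=10
Click 4 (2,3) count=2: revealed 0 new [(none)] -> total=10

Answer: .###.
.###.
.###.
.....
.#...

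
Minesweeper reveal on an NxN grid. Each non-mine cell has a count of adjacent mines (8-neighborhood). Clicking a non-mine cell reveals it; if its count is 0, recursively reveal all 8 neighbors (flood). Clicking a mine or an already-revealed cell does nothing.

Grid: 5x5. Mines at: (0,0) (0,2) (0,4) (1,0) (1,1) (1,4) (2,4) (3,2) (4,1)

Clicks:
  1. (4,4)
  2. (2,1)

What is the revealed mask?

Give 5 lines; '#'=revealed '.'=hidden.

Answer: .....
.....
.#...
...##
...##

Derivation:
Click 1 (4,4) count=0: revealed 4 new [(3,3) (3,4) (4,3) (4,4)] -> total=4
Click 2 (2,1) count=3: revealed 1 new [(2,1)] -> total=5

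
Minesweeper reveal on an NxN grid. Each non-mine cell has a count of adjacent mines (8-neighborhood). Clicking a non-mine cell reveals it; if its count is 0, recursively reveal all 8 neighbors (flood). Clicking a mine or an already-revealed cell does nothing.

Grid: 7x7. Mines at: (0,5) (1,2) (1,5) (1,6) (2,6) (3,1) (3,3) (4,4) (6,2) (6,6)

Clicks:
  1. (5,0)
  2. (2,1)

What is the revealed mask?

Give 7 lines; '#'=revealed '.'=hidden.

Answer: .......
.......
.#.....
.......
##.....
##.....
##.....

Derivation:
Click 1 (5,0) count=0: revealed 6 new [(4,0) (4,1) (5,0) (5,1) (6,0) (6,1)] -> total=6
Click 2 (2,1) count=2: revealed 1 new [(2,1)] -> total=7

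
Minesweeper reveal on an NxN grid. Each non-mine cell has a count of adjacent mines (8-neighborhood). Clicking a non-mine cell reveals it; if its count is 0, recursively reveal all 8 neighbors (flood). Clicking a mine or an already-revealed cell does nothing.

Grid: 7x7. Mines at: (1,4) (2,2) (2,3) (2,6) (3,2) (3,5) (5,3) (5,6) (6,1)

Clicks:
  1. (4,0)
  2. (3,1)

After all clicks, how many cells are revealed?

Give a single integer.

Answer: 16

Derivation:
Click 1 (4,0) count=0: revealed 16 new [(0,0) (0,1) (0,2) (0,3) (1,0) (1,1) (1,2) (1,3) (2,0) (2,1) (3,0) (3,1) (4,0) (4,1) (5,0) (5,1)] -> total=16
Click 2 (3,1) count=2: revealed 0 new [(none)] -> total=16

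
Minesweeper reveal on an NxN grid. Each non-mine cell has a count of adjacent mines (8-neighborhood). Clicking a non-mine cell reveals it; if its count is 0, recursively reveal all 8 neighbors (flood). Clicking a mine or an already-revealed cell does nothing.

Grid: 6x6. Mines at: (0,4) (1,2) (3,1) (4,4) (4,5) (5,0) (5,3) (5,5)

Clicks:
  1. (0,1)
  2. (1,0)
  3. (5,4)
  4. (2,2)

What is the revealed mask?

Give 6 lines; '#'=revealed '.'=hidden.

Answer: ##....
##....
###...
......
......
....#.

Derivation:
Click 1 (0,1) count=1: revealed 1 new [(0,1)] -> total=1
Click 2 (1,0) count=0: revealed 5 new [(0,0) (1,0) (1,1) (2,0) (2,1)] -> total=6
Click 3 (5,4) count=4: revealed 1 new [(5,4)] -> total=7
Click 4 (2,2) count=2: revealed 1 new [(2,2)] -> total=8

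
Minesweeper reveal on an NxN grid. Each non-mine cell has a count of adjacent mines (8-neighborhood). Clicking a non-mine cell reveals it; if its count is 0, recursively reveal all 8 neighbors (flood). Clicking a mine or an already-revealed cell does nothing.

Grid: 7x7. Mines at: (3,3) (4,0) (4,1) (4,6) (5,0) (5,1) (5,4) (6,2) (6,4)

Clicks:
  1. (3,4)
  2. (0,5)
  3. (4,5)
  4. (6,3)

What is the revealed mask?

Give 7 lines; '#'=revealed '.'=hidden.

Answer: #######
#######
#######
###.###
.....#.
.......
...#...

Derivation:
Click 1 (3,4) count=1: revealed 1 new [(3,4)] -> total=1
Click 2 (0,5) count=0: revealed 26 new [(0,0) (0,1) (0,2) (0,3) (0,4) (0,5) (0,6) (1,0) (1,1) (1,2) (1,3) (1,4) (1,5) (1,6) (2,0) (2,1) (2,2) (2,3) (2,4) (2,5) (2,6) (3,0) (3,1) (3,2) (3,5) (3,6)] -> total=27
Click 3 (4,5) count=2: revealed 1 new [(4,5)] -> total=28
Click 4 (6,3) count=3: revealed 1 new [(6,3)] -> total=29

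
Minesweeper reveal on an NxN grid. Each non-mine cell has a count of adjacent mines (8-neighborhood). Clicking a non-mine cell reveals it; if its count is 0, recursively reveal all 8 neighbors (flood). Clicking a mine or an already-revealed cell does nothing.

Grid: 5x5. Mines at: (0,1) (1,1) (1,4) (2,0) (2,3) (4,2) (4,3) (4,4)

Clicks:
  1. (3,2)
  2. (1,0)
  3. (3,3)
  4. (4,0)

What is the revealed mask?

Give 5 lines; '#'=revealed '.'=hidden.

Answer: .....
#....
.....
####.
##...

Derivation:
Click 1 (3,2) count=3: revealed 1 new [(3,2)] -> total=1
Click 2 (1,0) count=3: revealed 1 new [(1,0)] -> total=2
Click 3 (3,3) count=4: revealed 1 new [(3,3)] -> total=3
Click 4 (4,0) count=0: revealed 4 new [(3,0) (3,1) (4,0) (4,1)] -> total=7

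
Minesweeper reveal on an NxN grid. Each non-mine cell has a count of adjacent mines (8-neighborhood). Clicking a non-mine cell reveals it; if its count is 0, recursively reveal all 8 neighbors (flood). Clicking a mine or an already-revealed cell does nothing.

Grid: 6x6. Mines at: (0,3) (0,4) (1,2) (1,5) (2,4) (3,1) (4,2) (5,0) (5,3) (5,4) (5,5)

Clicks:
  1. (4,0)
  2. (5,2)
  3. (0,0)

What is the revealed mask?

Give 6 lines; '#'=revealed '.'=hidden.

Click 1 (4,0) count=2: revealed 1 new [(4,0)] -> total=1
Click 2 (5,2) count=2: revealed 1 new [(5,2)] -> total=2
Click 3 (0,0) count=0: revealed 6 new [(0,0) (0,1) (1,0) (1,1) (2,0) (2,1)] -> total=8

Answer: ##....
##....
##....
......
#.....
..#...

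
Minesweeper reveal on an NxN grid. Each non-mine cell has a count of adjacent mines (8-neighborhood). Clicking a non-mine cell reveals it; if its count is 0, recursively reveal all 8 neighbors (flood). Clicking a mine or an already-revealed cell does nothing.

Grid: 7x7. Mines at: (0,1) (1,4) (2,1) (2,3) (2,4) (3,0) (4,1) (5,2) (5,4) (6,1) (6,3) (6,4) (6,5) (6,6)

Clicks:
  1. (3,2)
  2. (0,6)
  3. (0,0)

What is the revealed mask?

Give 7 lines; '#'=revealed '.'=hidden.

Answer: #....##
.....##
.....##
..#..##
.....##
.....##
.......

Derivation:
Click 1 (3,2) count=3: revealed 1 new [(3,2)] -> total=1
Click 2 (0,6) count=0: revealed 12 new [(0,5) (0,6) (1,5) (1,6) (2,5) (2,6) (3,5) (3,6) (4,5) (4,6) (5,5) (5,6)] -> total=13
Click 3 (0,0) count=1: revealed 1 new [(0,0)] -> total=14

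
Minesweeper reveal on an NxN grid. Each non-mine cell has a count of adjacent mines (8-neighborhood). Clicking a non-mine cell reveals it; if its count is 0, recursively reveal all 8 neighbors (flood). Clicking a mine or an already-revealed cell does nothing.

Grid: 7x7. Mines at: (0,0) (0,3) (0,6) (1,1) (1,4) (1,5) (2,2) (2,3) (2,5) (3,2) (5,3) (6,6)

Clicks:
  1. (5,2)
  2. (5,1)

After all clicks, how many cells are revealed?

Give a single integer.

Click 1 (5,2) count=1: revealed 1 new [(5,2)] -> total=1
Click 2 (5,1) count=0: revealed 12 new [(2,0) (2,1) (3,0) (3,1) (4,0) (4,1) (4,2) (5,0) (5,1) (6,0) (6,1) (6,2)] -> total=13

Answer: 13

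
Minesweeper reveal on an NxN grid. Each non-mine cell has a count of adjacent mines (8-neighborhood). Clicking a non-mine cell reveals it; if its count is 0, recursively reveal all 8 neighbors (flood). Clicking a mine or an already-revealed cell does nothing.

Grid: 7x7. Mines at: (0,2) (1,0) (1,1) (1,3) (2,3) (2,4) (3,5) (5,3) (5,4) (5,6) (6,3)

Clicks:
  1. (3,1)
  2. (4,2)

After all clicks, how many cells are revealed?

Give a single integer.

Click 1 (3,1) count=0: revealed 15 new [(2,0) (2,1) (2,2) (3,0) (3,1) (3,2) (4,0) (4,1) (4,2) (5,0) (5,1) (5,2) (6,0) (6,1) (6,2)] -> total=15
Click 2 (4,2) count=1: revealed 0 new [(none)] -> total=15

Answer: 15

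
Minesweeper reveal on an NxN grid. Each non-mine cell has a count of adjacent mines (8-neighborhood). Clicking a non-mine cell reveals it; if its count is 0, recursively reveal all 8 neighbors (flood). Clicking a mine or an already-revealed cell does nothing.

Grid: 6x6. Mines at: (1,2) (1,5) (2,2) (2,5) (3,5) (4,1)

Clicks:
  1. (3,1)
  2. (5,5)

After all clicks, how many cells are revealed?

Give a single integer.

Click 1 (3,1) count=2: revealed 1 new [(3,1)] -> total=1
Click 2 (5,5) count=0: revealed 11 new [(3,2) (3,3) (3,4) (4,2) (4,3) (4,4) (4,5) (5,2) (5,3) (5,4) (5,5)] -> total=12

Answer: 12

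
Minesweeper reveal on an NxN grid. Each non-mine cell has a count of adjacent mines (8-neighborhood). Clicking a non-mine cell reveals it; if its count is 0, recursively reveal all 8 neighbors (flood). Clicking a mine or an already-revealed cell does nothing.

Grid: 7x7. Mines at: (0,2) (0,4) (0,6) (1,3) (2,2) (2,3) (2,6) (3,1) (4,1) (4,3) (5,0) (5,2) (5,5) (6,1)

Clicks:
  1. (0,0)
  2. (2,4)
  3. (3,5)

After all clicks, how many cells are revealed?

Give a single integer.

Click 1 (0,0) count=0: revealed 6 new [(0,0) (0,1) (1,0) (1,1) (2,0) (2,1)] -> total=6
Click 2 (2,4) count=2: revealed 1 new [(2,4)] -> total=7
Click 3 (3,5) count=1: revealed 1 new [(3,5)] -> total=8

Answer: 8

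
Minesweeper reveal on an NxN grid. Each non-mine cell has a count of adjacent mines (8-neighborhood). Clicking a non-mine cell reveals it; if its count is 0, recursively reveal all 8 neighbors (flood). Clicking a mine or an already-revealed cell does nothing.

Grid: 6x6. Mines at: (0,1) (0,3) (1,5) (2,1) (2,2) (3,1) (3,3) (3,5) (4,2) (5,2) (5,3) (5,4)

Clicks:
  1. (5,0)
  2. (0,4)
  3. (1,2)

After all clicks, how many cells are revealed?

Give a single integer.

Click 1 (5,0) count=0: revealed 4 new [(4,0) (4,1) (5,0) (5,1)] -> total=4
Click 2 (0,4) count=2: revealed 1 new [(0,4)] -> total=5
Click 3 (1,2) count=4: revealed 1 new [(1,2)] -> total=6

Answer: 6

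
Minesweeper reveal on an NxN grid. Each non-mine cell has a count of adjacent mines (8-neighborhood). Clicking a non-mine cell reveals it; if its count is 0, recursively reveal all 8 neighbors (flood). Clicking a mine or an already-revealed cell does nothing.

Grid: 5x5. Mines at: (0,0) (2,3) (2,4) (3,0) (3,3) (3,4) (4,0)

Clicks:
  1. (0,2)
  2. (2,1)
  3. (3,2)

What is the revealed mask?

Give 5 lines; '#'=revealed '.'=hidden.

Answer: .####
.####
.#...
..#..
.....

Derivation:
Click 1 (0,2) count=0: revealed 8 new [(0,1) (0,2) (0,3) (0,4) (1,1) (1,2) (1,3) (1,4)] -> total=8
Click 2 (2,1) count=1: revealed 1 new [(2,1)] -> total=9
Click 3 (3,2) count=2: revealed 1 new [(3,2)] -> total=10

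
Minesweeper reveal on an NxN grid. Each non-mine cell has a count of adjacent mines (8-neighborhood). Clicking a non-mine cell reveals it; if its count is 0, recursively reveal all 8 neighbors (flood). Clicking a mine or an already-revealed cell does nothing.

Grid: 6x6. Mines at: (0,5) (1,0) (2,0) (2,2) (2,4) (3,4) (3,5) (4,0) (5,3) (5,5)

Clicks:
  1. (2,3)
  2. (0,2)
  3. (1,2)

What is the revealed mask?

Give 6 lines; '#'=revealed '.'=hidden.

Answer: .####.
.####.
...#..
......
......
......

Derivation:
Click 1 (2,3) count=3: revealed 1 new [(2,3)] -> total=1
Click 2 (0,2) count=0: revealed 8 new [(0,1) (0,2) (0,3) (0,4) (1,1) (1,2) (1,3) (1,4)] -> total=9
Click 3 (1,2) count=1: revealed 0 new [(none)] -> total=9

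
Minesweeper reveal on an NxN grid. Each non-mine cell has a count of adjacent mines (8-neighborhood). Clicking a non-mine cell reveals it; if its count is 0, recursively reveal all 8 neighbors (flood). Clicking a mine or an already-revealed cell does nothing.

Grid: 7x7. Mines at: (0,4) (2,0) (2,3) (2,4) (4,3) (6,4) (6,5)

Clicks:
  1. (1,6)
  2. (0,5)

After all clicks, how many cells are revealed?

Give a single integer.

Click 1 (1,6) count=0: revealed 15 new [(0,5) (0,6) (1,5) (1,6) (2,5) (2,6) (3,4) (3,5) (3,6) (4,4) (4,5) (4,6) (5,4) (5,5) (5,6)] -> total=15
Click 2 (0,5) count=1: revealed 0 new [(none)] -> total=15

Answer: 15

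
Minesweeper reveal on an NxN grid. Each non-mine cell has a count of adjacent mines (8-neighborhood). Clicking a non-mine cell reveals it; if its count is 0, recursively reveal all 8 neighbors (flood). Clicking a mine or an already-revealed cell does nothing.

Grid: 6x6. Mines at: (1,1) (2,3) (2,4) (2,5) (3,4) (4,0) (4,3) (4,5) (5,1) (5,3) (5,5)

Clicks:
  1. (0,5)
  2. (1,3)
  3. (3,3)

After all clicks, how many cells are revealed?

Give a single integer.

Answer: 9

Derivation:
Click 1 (0,5) count=0: revealed 8 new [(0,2) (0,3) (0,4) (0,5) (1,2) (1,3) (1,4) (1,5)] -> total=8
Click 2 (1,3) count=2: revealed 0 new [(none)] -> total=8
Click 3 (3,3) count=4: revealed 1 new [(3,3)] -> total=9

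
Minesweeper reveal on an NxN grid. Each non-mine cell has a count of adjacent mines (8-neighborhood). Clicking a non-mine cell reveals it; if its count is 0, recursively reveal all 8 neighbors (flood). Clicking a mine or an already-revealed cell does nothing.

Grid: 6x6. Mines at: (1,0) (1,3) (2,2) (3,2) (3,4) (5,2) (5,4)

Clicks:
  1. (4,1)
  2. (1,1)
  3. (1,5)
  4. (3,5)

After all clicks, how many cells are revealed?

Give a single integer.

Click 1 (4,1) count=2: revealed 1 new [(4,1)] -> total=1
Click 2 (1,1) count=2: revealed 1 new [(1,1)] -> total=2
Click 3 (1,5) count=0: revealed 6 new [(0,4) (0,5) (1,4) (1,5) (2,4) (2,5)] -> total=8
Click 4 (3,5) count=1: revealed 1 new [(3,5)] -> total=9

Answer: 9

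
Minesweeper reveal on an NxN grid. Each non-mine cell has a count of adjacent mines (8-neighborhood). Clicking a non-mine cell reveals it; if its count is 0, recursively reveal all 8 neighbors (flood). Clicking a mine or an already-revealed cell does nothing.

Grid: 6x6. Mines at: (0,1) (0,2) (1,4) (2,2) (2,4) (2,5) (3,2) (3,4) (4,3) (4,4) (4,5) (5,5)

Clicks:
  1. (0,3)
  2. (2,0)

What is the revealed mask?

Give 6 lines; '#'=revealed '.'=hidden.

Click 1 (0,3) count=2: revealed 1 new [(0,3)] -> total=1
Click 2 (2,0) count=0: revealed 12 new [(1,0) (1,1) (2,0) (2,1) (3,0) (3,1) (4,0) (4,1) (4,2) (5,0) (5,1) (5,2)] -> total=13

Answer: ...#..
##....
##....
##....
###...
###...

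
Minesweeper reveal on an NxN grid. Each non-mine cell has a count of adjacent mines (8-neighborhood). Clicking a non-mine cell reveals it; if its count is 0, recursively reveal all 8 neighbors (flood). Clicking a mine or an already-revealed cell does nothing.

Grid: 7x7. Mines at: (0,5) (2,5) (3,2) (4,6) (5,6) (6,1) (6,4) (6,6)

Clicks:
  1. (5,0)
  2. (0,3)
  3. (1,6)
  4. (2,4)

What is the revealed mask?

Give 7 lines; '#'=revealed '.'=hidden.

Click 1 (5,0) count=1: revealed 1 new [(5,0)] -> total=1
Click 2 (0,3) count=0: revealed 20 new [(0,0) (0,1) (0,2) (0,3) (0,4) (1,0) (1,1) (1,2) (1,3) (1,4) (2,0) (2,1) (2,2) (2,3) (2,4) (3,0) (3,1) (4,0) (4,1) (5,1)] -> total=21
Click 3 (1,6) count=2: revealed 1 new [(1,6)] -> total=22
Click 4 (2,4) count=1: revealed 0 new [(none)] -> total=22

Answer: #####..
#####.#
#####..
##.....
##.....
##.....
.......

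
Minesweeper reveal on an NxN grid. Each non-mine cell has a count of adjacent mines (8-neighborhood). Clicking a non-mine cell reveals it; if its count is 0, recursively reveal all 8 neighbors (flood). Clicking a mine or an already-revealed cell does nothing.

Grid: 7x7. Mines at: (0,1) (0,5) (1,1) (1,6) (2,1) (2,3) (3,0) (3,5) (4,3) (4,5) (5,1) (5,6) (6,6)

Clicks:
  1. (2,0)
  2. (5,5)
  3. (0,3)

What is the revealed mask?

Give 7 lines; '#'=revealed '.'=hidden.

Click 1 (2,0) count=3: revealed 1 new [(2,0)] -> total=1
Click 2 (5,5) count=3: revealed 1 new [(5,5)] -> total=2
Click 3 (0,3) count=0: revealed 6 new [(0,2) (0,3) (0,4) (1,2) (1,3) (1,4)] -> total=8

Answer: ..###..
..###..
#......
.......
.......
.....#.
.......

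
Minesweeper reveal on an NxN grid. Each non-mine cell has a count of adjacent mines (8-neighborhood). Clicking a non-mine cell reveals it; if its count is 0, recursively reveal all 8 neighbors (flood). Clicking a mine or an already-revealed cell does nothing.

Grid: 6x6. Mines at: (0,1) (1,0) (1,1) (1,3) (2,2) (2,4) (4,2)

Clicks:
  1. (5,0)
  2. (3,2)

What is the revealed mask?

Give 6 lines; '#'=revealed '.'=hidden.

Answer: ......
......
##....
###...
##....
##....

Derivation:
Click 1 (5,0) count=0: revealed 8 new [(2,0) (2,1) (3,0) (3,1) (4,0) (4,1) (5,0) (5,1)] -> total=8
Click 2 (3,2) count=2: revealed 1 new [(3,2)] -> total=9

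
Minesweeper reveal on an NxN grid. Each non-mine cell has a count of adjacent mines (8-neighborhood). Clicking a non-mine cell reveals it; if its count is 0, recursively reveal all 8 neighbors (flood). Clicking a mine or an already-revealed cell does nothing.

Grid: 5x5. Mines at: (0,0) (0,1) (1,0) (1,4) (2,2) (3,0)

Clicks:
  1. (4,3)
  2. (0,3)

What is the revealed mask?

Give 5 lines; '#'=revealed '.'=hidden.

Click 1 (4,3) count=0: revealed 10 new [(2,3) (2,4) (3,1) (3,2) (3,3) (3,4) (4,1) (4,2) (4,3) (4,4)] -> total=10
Click 2 (0,3) count=1: revealed 1 new [(0,3)] -> total=11

Answer: ...#.
.....
...##
.####
.####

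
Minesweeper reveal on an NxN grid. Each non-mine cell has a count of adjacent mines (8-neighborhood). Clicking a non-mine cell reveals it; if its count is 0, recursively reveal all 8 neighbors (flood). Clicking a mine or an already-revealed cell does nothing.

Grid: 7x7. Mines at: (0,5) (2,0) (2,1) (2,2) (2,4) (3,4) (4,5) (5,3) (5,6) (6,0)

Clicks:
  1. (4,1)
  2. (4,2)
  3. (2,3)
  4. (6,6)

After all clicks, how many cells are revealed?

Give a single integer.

Click 1 (4,1) count=0: revealed 9 new [(3,0) (3,1) (3,2) (4,0) (4,1) (4,2) (5,0) (5,1) (5,2)] -> total=9
Click 2 (4,2) count=1: revealed 0 new [(none)] -> total=9
Click 3 (2,3) count=3: revealed 1 new [(2,3)] -> total=10
Click 4 (6,6) count=1: revealed 1 new [(6,6)] -> total=11

Answer: 11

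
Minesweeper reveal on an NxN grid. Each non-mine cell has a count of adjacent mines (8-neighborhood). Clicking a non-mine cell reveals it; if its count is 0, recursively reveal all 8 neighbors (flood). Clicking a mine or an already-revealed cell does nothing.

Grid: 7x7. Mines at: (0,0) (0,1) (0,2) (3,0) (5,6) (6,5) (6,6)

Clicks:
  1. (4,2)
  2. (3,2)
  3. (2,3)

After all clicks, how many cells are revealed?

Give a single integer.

Answer: 40

Derivation:
Click 1 (4,2) count=0: revealed 40 new [(0,3) (0,4) (0,5) (0,6) (1,1) (1,2) (1,3) (1,4) (1,5) (1,6) (2,1) (2,2) (2,3) (2,4) (2,5) (2,6) (3,1) (3,2) (3,3) (3,4) (3,5) (3,6) (4,0) (4,1) (4,2) (4,3) (4,4) (4,5) (4,6) (5,0) (5,1) (5,2) (5,3) (5,4) (5,5) (6,0) (6,1) (6,2) (6,3) (6,4)] -> total=40
Click 2 (3,2) count=0: revealed 0 new [(none)] -> total=40
Click 3 (2,3) count=0: revealed 0 new [(none)] -> total=40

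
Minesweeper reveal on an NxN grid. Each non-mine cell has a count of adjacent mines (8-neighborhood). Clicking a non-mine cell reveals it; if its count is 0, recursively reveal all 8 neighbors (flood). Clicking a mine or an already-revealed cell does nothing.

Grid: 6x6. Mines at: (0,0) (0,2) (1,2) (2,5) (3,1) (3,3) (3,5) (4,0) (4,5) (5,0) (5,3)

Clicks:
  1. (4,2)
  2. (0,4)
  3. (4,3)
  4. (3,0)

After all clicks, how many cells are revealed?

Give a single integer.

Click 1 (4,2) count=3: revealed 1 new [(4,2)] -> total=1
Click 2 (0,4) count=0: revealed 6 new [(0,3) (0,4) (0,5) (1,3) (1,4) (1,5)] -> total=7
Click 3 (4,3) count=2: revealed 1 new [(4,3)] -> total=8
Click 4 (3,0) count=2: revealed 1 new [(3,0)] -> total=9

Answer: 9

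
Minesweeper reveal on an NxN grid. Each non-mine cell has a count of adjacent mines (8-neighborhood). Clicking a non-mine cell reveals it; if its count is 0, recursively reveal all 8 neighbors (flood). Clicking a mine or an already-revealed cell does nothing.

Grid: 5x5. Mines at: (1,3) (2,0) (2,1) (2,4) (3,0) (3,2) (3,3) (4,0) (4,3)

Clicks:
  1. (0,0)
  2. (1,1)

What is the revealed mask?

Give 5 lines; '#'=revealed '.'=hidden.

Click 1 (0,0) count=0: revealed 6 new [(0,0) (0,1) (0,2) (1,0) (1,1) (1,2)] -> total=6
Click 2 (1,1) count=2: revealed 0 new [(none)] -> total=6

Answer: ###..
###..
.....
.....
.....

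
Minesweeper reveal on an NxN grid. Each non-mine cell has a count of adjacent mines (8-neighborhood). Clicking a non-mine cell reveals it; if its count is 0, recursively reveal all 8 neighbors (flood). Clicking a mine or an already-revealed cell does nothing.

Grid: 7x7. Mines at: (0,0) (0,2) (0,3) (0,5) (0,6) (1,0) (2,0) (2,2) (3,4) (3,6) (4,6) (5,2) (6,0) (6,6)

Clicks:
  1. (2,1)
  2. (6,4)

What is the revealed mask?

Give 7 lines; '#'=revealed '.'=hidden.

Answer: .......
.......
.#.....
.......
...###.
...###.
...###.

Derivation:
Click 1 (2,1) count=3: revealed 1 new [(2,1)] -> total=1
Click 2 (6,4) count=0: revealed 9 new [(4,3) (4,4) (4,5) (5,3) (5,4) (5,5) (6,3) (6,4) (6,5)] -> total=10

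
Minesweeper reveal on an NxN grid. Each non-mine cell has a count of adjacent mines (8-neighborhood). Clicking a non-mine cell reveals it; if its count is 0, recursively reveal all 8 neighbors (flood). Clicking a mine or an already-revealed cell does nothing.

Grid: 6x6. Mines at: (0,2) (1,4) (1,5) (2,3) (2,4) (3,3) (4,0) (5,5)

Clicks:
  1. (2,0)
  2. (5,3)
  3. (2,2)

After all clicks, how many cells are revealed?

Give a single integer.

Click 1 (2,0) count=0: revealed 11 new [(0,0) (0,1) (1,0) (1,1) (1,2) (2,0) (2,1) (2,2) (3,0) (3,1) (3,2)] -> total=11
Click 2 (5,3) count=0: revealed 8 new [(4,1) (4,2) (4,3) (4,4) (5,1) (5,2) (5,3) (5,4)] -> total=19
Click 3 (2,2) count=2: revealed 0 new [(none)] -> total=19

Answer: 19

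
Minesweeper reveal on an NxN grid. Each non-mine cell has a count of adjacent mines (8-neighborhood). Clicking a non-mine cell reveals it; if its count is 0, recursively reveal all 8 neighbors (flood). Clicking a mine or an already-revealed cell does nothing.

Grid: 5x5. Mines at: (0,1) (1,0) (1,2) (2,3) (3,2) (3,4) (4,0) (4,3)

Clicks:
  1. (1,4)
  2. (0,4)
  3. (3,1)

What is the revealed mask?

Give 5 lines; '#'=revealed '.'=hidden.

Click 1 (1,4) count=1: revealed 1 new [(1,4)] -> total=1
Click 2 (0,4) count=0: revealed 3 new [(0,3) (0,4) (1,3)] -> total=4
Click 3 (3,1) count=2: revealed 1 new [(3,1)] -> total=5

Answer: ...##
...##
.....
.#...
.....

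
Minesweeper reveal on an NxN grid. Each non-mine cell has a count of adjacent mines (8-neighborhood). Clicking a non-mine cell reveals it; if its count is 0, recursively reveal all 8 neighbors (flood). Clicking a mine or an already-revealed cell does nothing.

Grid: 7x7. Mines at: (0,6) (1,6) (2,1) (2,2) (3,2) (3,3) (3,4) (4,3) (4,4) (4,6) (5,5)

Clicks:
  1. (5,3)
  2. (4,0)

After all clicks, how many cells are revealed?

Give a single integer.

Click 1 (5,3) count=2: revealed 1 new [(5,3)] -> total=1
Click 2 (4,0) count=0: revealed 14 new [(3,0) (3,1) (4,0) (4,1) (4,2) (5,0) (5,1) (5,2) (5,4) (6,0) (6,1) (6,2) (6,3) (6,4)] -> total=15

Answer: 15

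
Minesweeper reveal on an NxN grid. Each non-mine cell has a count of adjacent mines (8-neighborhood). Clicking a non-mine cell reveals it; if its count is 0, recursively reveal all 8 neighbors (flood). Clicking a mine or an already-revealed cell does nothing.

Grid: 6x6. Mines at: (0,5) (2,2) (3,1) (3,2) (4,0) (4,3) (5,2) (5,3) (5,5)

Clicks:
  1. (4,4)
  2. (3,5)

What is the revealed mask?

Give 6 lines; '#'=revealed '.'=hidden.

Click 1 (4,4) count=3: revealed 1 new [(4,4)] -> total=1
Click 2 (3,5) count=0: revealed 10 new [(1,3) (1,4) (1,5) (2,3) (2,4) (2,5) (3,3) (3,4) (3,5) (4,5)] -> total=11

Answer: ......
...###
...###
...###
....##
......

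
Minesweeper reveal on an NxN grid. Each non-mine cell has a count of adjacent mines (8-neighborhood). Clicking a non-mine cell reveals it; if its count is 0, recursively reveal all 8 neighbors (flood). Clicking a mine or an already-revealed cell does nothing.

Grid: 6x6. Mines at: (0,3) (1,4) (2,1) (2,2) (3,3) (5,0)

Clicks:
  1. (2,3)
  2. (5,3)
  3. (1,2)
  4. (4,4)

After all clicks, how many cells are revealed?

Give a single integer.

Click 1 (2,3) count=3: revealed 1 new [(2,3)] -> total=1
Click 2 (5,3) count=0: revealed 14 new [(2,4) (2,5) (3,4) (3,5) (4,1) (4,2) (4,3) (4,4) (4,5) (5,1) (5,2) (5,3) (5,4) (5,5)] -> total=15
Click 3 (1,2) count=3: revealed 1 new [(1,2)] -> total=16
Click 4 (4,4) count=1: revealed 0 new [(none)] -> total=16

Answer: 16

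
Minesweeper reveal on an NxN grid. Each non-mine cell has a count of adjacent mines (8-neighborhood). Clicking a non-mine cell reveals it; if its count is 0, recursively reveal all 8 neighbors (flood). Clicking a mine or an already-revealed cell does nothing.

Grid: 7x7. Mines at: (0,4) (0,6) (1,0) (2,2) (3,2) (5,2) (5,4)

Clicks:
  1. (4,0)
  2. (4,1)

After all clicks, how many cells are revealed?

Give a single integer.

Answer: 10

Derivation:
Click 1 (4,0) count=0: revealed 10 new [(2,0) (2,1) (3,0) (3,1) (4,0) (4,1) (5,0) (5,1) (6,0) (6,1)] -> total=10
Click 2 (4,1) count=2: revealed 0 new [(none)] -> total=10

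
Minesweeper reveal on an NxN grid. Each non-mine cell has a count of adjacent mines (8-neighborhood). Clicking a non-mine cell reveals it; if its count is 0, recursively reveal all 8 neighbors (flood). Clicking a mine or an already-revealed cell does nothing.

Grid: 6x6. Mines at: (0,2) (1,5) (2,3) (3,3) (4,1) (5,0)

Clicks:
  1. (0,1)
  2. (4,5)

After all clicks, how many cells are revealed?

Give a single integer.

Answer: 13

Derivation:
Click 1 (0,1) count=1: revealed 1 new [(0,1)] -> total=1
Click 2 (4,5) count=0: revealed 12 new [(2,4) (2,5) (3,4) (3,5) (4,2) (4,3) (4,4) (4,5) (5,2) (5,3) (5,4) (5,5)] -> total=13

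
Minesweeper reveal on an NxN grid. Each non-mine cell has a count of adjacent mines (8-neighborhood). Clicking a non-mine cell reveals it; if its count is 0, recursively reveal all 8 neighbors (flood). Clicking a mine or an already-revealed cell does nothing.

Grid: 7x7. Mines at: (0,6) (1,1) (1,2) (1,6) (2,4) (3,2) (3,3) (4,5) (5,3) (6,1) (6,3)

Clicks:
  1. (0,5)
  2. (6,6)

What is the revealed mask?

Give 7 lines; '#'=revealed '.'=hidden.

Answer: .....#.
.......
.......
.......
.......
....###
....###

Derivation:
Click 1 (0,5) count=2: revealed 1 new [(0,5)] -> total=1
Click 2 (6,6) count=0: revealed 6 new [(5,4) (5,5) (5,6) (6,4) (6,5) (6,6)] -> total=7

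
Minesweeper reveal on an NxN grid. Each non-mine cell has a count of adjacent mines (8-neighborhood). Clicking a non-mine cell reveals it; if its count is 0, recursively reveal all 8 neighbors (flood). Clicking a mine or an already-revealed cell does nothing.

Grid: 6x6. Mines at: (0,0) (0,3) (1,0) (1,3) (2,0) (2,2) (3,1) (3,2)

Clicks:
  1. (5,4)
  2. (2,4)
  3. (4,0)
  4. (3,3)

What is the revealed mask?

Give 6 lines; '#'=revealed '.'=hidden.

Answer: ....##
....##
...###
...###
######
######

Derivation:
Click 1 (5,4) count=0: revealed 22 new [(0,4) (0,5) (1,4) (1,5) (2,3) (2,4) (2,5) (3,3) (3,4) (3,5) (4,0) (4,1) (4,2) (4,3) (4,4) (4,5) (5,0) (5,1) (5,2) (5,3) (5,4) (5,5)] -> total=22
Click 2 (2,4) count=1: revealed 0 new [(none)] -> total=22
Click 3 (4,0) count=1: revealed 0 new [(none)] -> total=22
Click 4 (3,3) count=2: revealed 0 new [(none)] -> total=22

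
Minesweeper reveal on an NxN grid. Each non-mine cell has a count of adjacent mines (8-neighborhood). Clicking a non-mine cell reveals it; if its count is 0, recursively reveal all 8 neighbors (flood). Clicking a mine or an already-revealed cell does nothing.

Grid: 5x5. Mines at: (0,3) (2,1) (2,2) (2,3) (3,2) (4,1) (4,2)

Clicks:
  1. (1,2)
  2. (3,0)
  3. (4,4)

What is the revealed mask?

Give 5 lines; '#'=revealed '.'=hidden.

Click 1 (1,2) count=4: revealed 1 new [(1,2)] -> total=1
Click 2 (3,0) count=2: revealed 1 new [(3,0)] -> total=2
Click 3 (4,4) count=0: revealed 4 new [(3,3) (3,4) (4,3) (4,4)] -> total=6

Answer: .....
..#..
.....
#..##
...##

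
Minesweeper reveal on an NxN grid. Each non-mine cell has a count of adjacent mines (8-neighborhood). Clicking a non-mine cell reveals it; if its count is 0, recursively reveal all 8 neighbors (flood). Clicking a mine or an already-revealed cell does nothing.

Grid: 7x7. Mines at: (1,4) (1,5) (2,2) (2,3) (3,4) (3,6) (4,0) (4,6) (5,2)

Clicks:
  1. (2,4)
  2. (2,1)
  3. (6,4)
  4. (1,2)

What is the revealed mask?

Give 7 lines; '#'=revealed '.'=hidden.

Click 1 (2,4) count=4: revealed 1 new [(2,4)] -> total=1
Click 2 (2,1) count=1: revealed 1 new [(2,1)] -> total=2
Click 3 (6,4) count=0: revealed 11 new [(4,3) (4,4) (4,5) (5,3) (5,4) (5,5) (5,6) (6,3) (6,4) (6,5) (6,6)] -> total=13
Click 4 (1,2) count=2: revealed 1 new [(1,2)] -> total=14

Answer: .......
..#....
.#..#..
.......
...###.
...####
...####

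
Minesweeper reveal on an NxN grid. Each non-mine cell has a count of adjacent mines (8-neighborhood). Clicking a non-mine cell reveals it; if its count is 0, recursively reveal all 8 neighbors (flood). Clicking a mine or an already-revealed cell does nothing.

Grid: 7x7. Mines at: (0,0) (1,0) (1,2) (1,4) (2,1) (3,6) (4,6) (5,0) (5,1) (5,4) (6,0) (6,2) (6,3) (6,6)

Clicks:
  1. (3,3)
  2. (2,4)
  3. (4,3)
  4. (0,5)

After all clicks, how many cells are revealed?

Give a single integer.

Click 1 (3,3) count=0: revealed 12 new [(2,2) (2,3) (2,4) (2,5) (3,2) (3,3) (3,4) (3,5) (4,2) (4,3) (4,4) (4,5)] -> total=12
Click 2 (2,4) count=1: revealed 0 new [(none)] -> total=12
Click 3 (4,3) count=1: revealed 0 new [(none)] -> total=12
Click 4 (0,5) count=1: revealed 1 new [(0,5)] -> total=13

Answer: 13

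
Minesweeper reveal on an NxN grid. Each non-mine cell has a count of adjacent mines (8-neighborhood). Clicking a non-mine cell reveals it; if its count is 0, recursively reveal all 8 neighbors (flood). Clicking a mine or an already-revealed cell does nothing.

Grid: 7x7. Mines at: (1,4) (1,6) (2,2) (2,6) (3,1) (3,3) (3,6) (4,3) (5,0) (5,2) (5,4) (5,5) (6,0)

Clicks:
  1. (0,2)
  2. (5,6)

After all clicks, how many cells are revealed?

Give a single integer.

Click 1 (0,2) count=0: revealed 10 new [(0,0) (0,1) (0,2) (0,3) (1,0) (1,1) (1,2) (1,3) (2,0) (2,1)] -> total=10
Click 2 (5,6) count=1: revealed 1 new [(5,6)] -> total=11

Answer: 11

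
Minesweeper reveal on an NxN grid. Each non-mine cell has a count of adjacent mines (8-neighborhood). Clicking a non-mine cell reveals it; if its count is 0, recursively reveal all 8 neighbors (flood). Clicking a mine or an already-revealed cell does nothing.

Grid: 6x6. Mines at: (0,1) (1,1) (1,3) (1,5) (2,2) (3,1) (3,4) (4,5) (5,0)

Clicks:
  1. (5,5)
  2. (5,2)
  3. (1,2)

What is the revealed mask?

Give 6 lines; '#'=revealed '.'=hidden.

Click 1 (5,5) count=1: revealed 1 new [(5,5)] -> total=1
Click 2 (5,2) count=0: revealed 8 new [(4,1) (4,2) (4,3) (4,4) (5,1) (5,2) (5,3) (5,4)] -> total=9
Click 3 (1,2) count=4: revealed 1 new [(1,2)] -> total=10

Answer: ......
..#...
......
......
.####.
.#####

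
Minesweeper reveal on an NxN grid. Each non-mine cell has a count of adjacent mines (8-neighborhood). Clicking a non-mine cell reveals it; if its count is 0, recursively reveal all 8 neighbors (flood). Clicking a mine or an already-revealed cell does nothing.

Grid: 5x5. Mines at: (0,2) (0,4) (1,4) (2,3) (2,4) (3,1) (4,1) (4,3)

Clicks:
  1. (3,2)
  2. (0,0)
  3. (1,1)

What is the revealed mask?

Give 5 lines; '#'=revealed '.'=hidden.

Answer: ##...
##...
##...
..#..
.....

Derivation:
Click 1 (3,2) count=4: revealed 1 new [(3,2)] -> total=1
Click 2 (0,0) count=0: revealed 6 new [(0,0) (0,1) (1,0) (1,1) (2,0) (2,1)] -> total=7
Click 3 (1,1) count=1: revealed 0 new [(none)] -> total=7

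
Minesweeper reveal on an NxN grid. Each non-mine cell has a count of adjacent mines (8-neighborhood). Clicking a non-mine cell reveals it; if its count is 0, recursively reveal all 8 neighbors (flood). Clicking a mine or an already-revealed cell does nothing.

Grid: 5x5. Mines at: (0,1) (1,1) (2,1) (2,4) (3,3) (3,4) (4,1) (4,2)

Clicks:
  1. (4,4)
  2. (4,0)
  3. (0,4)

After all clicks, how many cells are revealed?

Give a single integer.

Click 1 (4,4) count=2: revealed 1 new [(4,4)] -> total=1
Click 2 (4,0) count=1: revealed 1 new [(4,0)] -> total=2
Click 3 (0,4) count=0: revealed 6 new [(0,2) (0,3) (0,4) (1,2) (1,3) (1,4)] -> total=8

Answer: 8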